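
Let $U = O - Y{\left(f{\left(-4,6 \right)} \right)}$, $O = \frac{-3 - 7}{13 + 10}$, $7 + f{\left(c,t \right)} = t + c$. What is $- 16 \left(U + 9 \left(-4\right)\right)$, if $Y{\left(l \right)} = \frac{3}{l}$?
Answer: $\frac{65936}{115} \approx 573.36$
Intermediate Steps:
$f{\left(c,t \right)} = -7 + c + t$ ($f{\left(c,t \right)} = -7 + \left(t + c\right) = -7 + \left(c + t\right) = -7 + c + t$)
$O = - \frac{10}{23} \approx -0.43478$
$U = \frac{19}{115}$ ($U = - \frac{10}{23} - \frac{3}{-7 - 4 + 6} = - \frac{10}{23} - \frac{3}{-5} = - \frac{10}{23} - 3 \left(- \frac{1}{5}\right) = - \frac{10}{23} - - \frac{3}{5} = - \frac{10}{23} + \frac{3}{5} = \frac{19}{115} \approx 0.16522$)
$- 16 \left(U + 9 \left(-4\right)\right) = - 16 \left(\frac{19}{115} + 9 \left(-4\right)\right) = - 16 \left(\frac{19}{115} - 36\right) = \left(-16\right) \left(- \frac{4121}{115}\right) = \frac{65936}{115}$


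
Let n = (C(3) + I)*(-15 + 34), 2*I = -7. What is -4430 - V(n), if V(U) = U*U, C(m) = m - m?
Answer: -35409/4 ≈ -8852.3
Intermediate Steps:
C(m) = 0
I = -7/2 (I = (½)*(-7) = -7/2 ≈ -3.5000)
n = -133/2 (n = (0 - 7/2)*(-15 + 34) = -7/2*19 = -133/2 ≈ -66.500)
V(U) = U²
-4430 - V(n) = -4430 - (-133/2)² = -4430 - 1*17689/4 = -4430 - 17689/4 = -35409/4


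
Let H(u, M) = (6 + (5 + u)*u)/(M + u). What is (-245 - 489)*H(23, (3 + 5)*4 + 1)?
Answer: -119275/14 ≈ -8519.6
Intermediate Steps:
H(u, M) = (6 + u*(5 + u))/(M + u)
(-245 - 489)*H(23, (3 + 5)*4 + 1) = (-245 - 489)*((6 + 23² + 5*23)/(((3 + 5)*4 + 1) + 23)) = -734*(6 + 529 + 115)/((8*4 + 1) + 23) = -734*650/((32 + 1) + 23) = -734*650/(33 + 23) = -734*650/56 = -367*650/28 = -734*325/28 = -119275/14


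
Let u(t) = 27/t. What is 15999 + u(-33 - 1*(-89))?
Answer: 895971/56 ≈ 15999.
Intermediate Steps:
15999 + u(-33 - 1*(-89)) = 15999 + 27/(-33 - 1*(-89)) = 15999 + 27/(-33 + 89) = 15999 + 27/56 = 895971/56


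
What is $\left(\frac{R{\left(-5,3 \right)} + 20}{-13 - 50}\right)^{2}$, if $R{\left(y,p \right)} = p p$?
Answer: $\frac{841}{3969} \approx 0.21189$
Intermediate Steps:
$R{\left(y,p \right)} = p^{2}$
$\left(\frac{R{\left(-5,3 \right)} + 20}{-13 - 50}\right)^{2} = \left(\frac{3^{2} + 20}{-13 - 50}\right)^{2} = \left(\frac{9 + 20}{-63}\right)^{2} = \left(29 \left(- \frac{1}{63}\right)\right)^{2} = \left(- \frac{29}{63}\right)^{2} = \frac{841}{3969}$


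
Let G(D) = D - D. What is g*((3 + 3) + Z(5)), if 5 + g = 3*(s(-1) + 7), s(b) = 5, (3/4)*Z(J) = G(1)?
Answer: 186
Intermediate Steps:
G(D) = 0
Z(J) = 0 (Z(J) = (4/3)*0 = 0)
g = 31 (g = -5 + 3*(5 + 7) = -5 + 3*12 = -5 + 36 = 31)
g*((3 + 3) + Z(5)) = 31*((3 + 3) + 0) = 31*(6 + 0) = 31*6 = 186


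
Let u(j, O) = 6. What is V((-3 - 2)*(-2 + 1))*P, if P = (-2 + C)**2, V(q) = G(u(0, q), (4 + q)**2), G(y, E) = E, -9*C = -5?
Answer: 169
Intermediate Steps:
C = 5/9 (C = -1/9*(-5) = 5/9 ≈ 0.55556)
V(q) = (4 + q)**2
P = 169/81 (P = (-2 + 5/9)**2 = (-13/9)**2 = 169/81 ≈ 2.0864)
V((-3 - 2)*(-2 + 1))*P = (4 + (-3 - 2)*(-2 + 1))**2*(169/81) = (4 - 5*(-1))**2*(169/81) = (4 + 5)**2*(169/81) = 9**2*(169/81) = 81*(169/81) = 169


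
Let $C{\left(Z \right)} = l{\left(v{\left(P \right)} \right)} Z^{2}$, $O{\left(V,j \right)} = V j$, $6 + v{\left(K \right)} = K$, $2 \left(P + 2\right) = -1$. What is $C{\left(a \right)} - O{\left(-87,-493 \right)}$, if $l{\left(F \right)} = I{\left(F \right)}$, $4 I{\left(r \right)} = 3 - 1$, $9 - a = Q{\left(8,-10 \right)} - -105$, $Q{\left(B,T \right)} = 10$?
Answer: $-37273$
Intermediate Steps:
$a = -106$ ($a = 9 - \left(10 - -105\right) = 9 - \left(10 + 105\right) = 9 - 115 = -106$)
$P = - \frac{5}{2}$ ($P = -2 + \frac{1}{2} \left(-1\right) = -2 - \frac{1}{2} = - \frac{5}{2} \approx -2.5$)
$I{\left(r \right)} = \frac{1}{2}$ ($I{\left(r \right)} = \frac{3 - 1}{4} = \frac{1}{4} \cdot 2 = \frac{1}{2}$)
$v{\left(K \right)} = -6 + K$
$l{\left(F \right)} = \frac{1}{2}$
$C{\left(Z \right)} = \frac{Z^{2}}{2}$
$C{\left(a \right)} - O{\left(-87,-493 \right)} = \frac{\left(-106\right)^{2}}{2} - \left(-87\right) \left(-493\right) = \frac{1}{2} \cdot 11236 - 42891 = 5618 - 42891 = -37273$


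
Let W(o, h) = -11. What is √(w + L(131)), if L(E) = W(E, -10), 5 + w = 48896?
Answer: 4*√3055 ≈ 221.09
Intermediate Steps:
w = 48891 (w = -5 + 48896 = 48891)
L(E) = -11
√(w + L(131)) = √(48891 - 11) = √48880 = 4*√3055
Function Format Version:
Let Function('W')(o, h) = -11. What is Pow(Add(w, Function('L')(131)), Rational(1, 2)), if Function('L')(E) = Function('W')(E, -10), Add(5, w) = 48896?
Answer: Mul(4, Pow(3055, Rational(1, 2))) ≈ 221.09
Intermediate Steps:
w = 48891 (w = Add(-5, 48896) = 48891)
Function('L')(E) = -11
Pow(Add(w, Function('L')(131)), Rational(1, 2)) = Pow(Add(48891, -11), Rational(1, 2)) = Pow(48880, Rational(1, 2)) = Mul(4, Pow(3055, Rational(1, 2)))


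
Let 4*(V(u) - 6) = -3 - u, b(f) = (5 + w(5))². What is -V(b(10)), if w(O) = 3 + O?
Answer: 37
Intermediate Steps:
b(f) = 169 (b(f) = (5 + (3 + 5))² = (5 + 8)² = 13² = 169)
V(u) = 21/4 - u/4 (V(u) = 6 + (-3 - u)/4 = 6 + (-¾ - u/4) = 21/4 - u/4)
-V(b(10)) = -(21/4 - ¼*169) = -(21/4 - 169/4) = -1*(-37) = 37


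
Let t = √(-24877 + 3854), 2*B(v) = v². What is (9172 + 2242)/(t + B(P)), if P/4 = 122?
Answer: 1359087808/14178162207 - 11414*I*√21023/14178162207 ≈ 0.095858 - 0.00011673*I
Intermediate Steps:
P = 488 (P = 4*122 = 488)
B(v) = v²/2
t = I*√21023 (t = √(-21023) = I*√21023 ≈ 144.99*I)
(9172 + 2242)/(t + B(P)) = (9172 + 2242)/(I*√21023 + (½)*488²) = 11414/(I*√21023 + (½)*238144) = 11414/(I*√21023 + 119072) = 11414/(119072 + I*√21023)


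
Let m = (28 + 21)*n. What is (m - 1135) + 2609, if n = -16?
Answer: 690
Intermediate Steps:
m = -784 (m = (28 + 21)*(-16) = 49*(-16) = -784)
(m - 1135) + 2609 = (-784 - 1135) + 2609 = -1919 + 2609 = 690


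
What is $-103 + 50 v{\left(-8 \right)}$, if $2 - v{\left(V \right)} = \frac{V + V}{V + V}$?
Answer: $-53$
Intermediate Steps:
$v{\left(V \right)} = 1$ ($v{\left(V \right)} = 2 - \frac{V + V}{V + V} = 2 - \frac{2 V}{2 V} = 2 - 2 V \frac{1}{2 V} = 2 - 1 = 1$)
$-103 + 50 v{\left(-8 \right)} = -103 + 50 \cdot 1 = -103 + 50 = -53$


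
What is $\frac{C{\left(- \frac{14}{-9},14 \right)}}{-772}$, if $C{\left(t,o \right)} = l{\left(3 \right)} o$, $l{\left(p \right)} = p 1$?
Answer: $- \frac{21}{386} \approx -0.054404$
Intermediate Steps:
$l{\left(p \right)} = p$
$C{\left(t,o \right)} = 3 o$
$\frac{C{\left(- \frac{14}{-9},14 \right)}}{-772} = \frac{3 \cdot 14}{-772} = 42 \left(- \frac{1}{772}\right) = - \frac{21}{386}$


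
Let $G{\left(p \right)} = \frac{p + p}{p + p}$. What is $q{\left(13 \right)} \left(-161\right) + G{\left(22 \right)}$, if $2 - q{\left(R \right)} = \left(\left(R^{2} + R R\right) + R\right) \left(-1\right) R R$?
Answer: $-9550680$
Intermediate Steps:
$G{\left(p \right)} = 1$ ($G{\left(p \right)} = \frac{2 p}{2 p} = 2 p \frac{1}{2 p} = 1$)
$q{\left(R \right)} = 2 - R^{2} \left(- R - 2 R^{2}\right)$ ($q{\left(R \right)} = 2 - \left(\left(R^{2} + R R\right) + R\right) \left(-1\right) R R = 2 - \left(\left(R^{2} + R^{2}\right) + R\right) \left(-1\right) R^{2} = 2 - \left(2 R^{2} + R\right) \left(-1\right) R^{2} = 2 - \left(R + 2 R^{2}\right) \left(-1\right) R^{2} = 2 - \left(- R - 2 R^{2}\right) R^{2} = 2 - R^{2} \left(- R - 2 R^{2}\right)$)
$q{\left(13 \right)} \left(-161\right) + G{\left(22 \right)} = \left(2 + 13^{3} + 2 \cdot 13^{4}\right) \left(-161\right) + 1 = \left(2 + 2197 + 2 \cdot 28561\right) \left(-161\right) + 1 = \left(2 + 2197 + 57122\right) \left(-161\right) + 1 = 59321 \left(-161\right) + 1 = -9550681 + 1 = -9550680$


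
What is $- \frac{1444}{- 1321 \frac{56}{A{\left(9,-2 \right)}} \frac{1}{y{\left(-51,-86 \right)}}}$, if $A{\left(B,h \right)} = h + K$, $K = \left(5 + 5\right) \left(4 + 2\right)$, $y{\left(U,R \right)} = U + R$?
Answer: $- \frac{1434253}{9247} \approx -155.1$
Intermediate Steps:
$y{\left(U,R \right)} = R + U$
$K = 60$ ($K = 10 \cdot 6 = 60$)
$A{\left(B,h \right)} = 60 + h$ ($A{\left(B,h \right)} = h + 60 = 60 + h$)
$- \frac{1444}{- 1321 \frac{56}{A{\left(9,-2 \right)}} \frac{1}{y{\left(-51,-86 \right)}}} = - \frac{1444}{- 1321 \frac{56}{60 - 2} \frac{1}{-86 - 51}} = - \frac{1444}{- 1321 \cdot \frac{56}{58} \frac{1}{-137}} = - \frac{1444}{- 1321 \cdot 56 \cdot \frac{1}{58} \left(- \frac{1}{137}\right)} = - \frac{1444}{\left(-1321\right) \frac{28}{29} \left(- \frac{1}{137}\right)} = - \frac{1444}{\left(- \frac{36988}{29}\right) \left(- \frac{1}{137}\right)} = - \frac{1444}{\frac{36988}{3973}} = \left(-1444\right) \frac{3973}{36988} = - \frac{1434253}{9247}$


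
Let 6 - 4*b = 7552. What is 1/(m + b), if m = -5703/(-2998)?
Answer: -1499/2825012 ≈ -0.00053062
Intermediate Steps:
b = -3773/2 (b = 3/2 - ¼*7552 = 3/2 - 1888 = -3773/2 ≈ -1886.5)
m = 5703/2998 (m = -5703*(-1/2998) = 5703/2998 ≈ 1.9023)
1/(m + b) = 1/(5703/2998 - 3773/2) = 1/(-2825012/1499) = -1499/2825012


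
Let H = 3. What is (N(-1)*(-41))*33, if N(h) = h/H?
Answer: 451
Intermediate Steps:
N(h) = h/3
(N(-1)*(-41))*33 = (((⅓)*(-1))*(-41))*33 = -⅓*(-41)*33 = (41/3)*33 = 451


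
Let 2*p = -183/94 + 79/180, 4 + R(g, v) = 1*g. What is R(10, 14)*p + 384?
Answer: 1070123/2820 ≈ 379.48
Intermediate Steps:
R(g, v) = -4 + g (R(g, v) = -4 + 1*g = -4 + g)
p = -12757/16920 (p = (-183/94 + 79/180)/2 = (1/2)*(-12757/8460) = -12757/16920 ≈ -0.75396)
R(10, 14)*p + 384 = (-4 + 10)*(-12757/16920) + 384 = 6*(-12757/16920) + 384 = -12757/2820 + 384 = 1070123/2820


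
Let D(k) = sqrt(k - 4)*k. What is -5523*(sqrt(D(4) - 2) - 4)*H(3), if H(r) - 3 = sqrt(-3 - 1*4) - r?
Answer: 5523*sqrt(14) + 22092*I*sqrt(7) ≈ 20665.0 + 58450.0*I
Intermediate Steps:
D(k) = k*sqrt(-4 + k) (D(k) = sqrt(-4 + k)*k = k*sqrt(-4 + k))
H(r) = 3 - r + I*sqrt(7) (H(r) = 3 + (sqrt(-3 - 1*4) - r) = 3 + (sqrt(-3 - 4) - r) = 3 + (sqrt(-7) - r) = 3 + (I*sqrt(7) - r) = 3 + (-r + I*sqrt(7)) = 3 - r + I*sqrt(7))
-5523*(sqrt(D(4) - 2) - 4)*H(3) = -5523*(sqrt(4*sqrt(-4 + 4) - 2) - 4)*(3 - 1*3 + I*sqrt(7)) = -5523*(sqrt(4*sqrt(0) - 2) - 4)*(3 - 3 + I*sqrt(7)) = -5523*(sqrt(4*0 - 2) - 4)*I*sqrt(7) = -5523*(sqrt(0 - 2) - 4)*I*sqrt(7) = -5523*(sqrt(-2) - 4)*I*sqrt(7) = -5523*(I*sqrt(2) - 4)*I*sqrt(7) = -5523*(-4 + I*sqrt(2))*I*sqrt(7) = -5523*I*sqrt(7)*(-4 + I*sqrt(2))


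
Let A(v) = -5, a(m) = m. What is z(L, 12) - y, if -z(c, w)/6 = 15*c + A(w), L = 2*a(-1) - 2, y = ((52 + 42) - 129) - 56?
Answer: 481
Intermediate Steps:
y = -91 (y = (94 - 129) - 56 = -35 - 56 = -91)
L = -4 (L = 2*(-1) - 2 = -2 - 2 = -4)
z(c, w) = 30 - 90*c (z(c, w) = -6*(15*c - 5) = -6*(-5 + 15*c) = 30 - 90*c)
z(L, 12) - y = (30 - 90*(-4)) - 1*(-91) = (30 + 360) + 91 = 390 + 91 = 481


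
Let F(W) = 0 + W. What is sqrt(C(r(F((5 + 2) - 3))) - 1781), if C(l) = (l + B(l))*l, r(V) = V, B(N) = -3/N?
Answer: 2*I*sqrt(442) ≈ 42.048*I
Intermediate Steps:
F(W) = W
C(l) = l*(l - 3/l) (C(l) = (l - 3/l)*l = l*(l - 3/l))
sqrt(C(r(F((5 + 2) - 3))) - 1781) = sqrt((-3 + ((5 + 2) - 3)**2) - 1781) = sqrt((-3 + (7 - 3)**2) - 1781) = sqrt((-3 + 4**2) - 1781) = sqrt((-3 + 16) - 1781) = sqrt(13 - 1781) = sqrt(-1768) = 2*I*sqrt(442)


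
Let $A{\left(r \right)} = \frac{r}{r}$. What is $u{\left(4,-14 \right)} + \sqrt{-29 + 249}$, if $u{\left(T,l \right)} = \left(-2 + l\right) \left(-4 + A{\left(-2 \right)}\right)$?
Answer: $48 + 2 \sqrt{55} \approx 62.832$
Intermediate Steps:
$A{\left(r \right)} = 1$
$u{\left(T,l \right)} = 6 - 3 l$ ($u{\left(T,l \right)} = \left(-2 + l\right) \left(-4 + 1\right) = \left(-2 + l\right) \left(-3\right) = 6 - 3 l$)
$u{\left(4,-14 \right)} + \sqrt{-29 + 249} = \left(6 - -42\right) + \sqrt{-29 + 249} = \left(6 + 42\right) + \sqrt{220} = 48 + 2 \sqrt{55}$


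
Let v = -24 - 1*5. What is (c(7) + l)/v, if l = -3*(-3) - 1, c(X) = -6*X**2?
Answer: 286/29 ≈ 9.8621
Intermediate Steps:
v = -29 (v = -24 - 5 = -29)
l = 8 (l = 9 - 1 = 8)
(c(7) + l)/v = (-6*7**2 + 8)/(-29) = (-6*49 + 8)*(-1/29) = (-294 + 8)*(-1/29) = -286*(-1/29) = 286/29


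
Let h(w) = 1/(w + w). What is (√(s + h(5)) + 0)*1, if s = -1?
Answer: 3*I*√10/10 ≈ 0.94868*I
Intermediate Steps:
h(w) = 1/(2*w)
(√(s + h(5)) + 0)*1 = (√(-1 + (½)/5) + 0)*1 = (√(-1 + (½)*(⅕)) + 0)*1 = (√(-1 + ⅒) + 0)*1 = (√(-9/10) + 0)*1 = (3*I*√10/10 + 0)*1 = (3*I*√10/10)*1 = 3*I*√10/10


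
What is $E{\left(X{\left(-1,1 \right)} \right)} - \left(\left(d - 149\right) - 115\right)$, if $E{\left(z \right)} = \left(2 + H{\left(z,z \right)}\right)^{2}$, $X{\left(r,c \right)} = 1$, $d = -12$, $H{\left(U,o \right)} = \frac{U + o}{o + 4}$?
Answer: $\frac{7044}{25} \approx 281.76$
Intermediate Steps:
$H{\left(U,o \right)} = \frac{U + o}{4 + o}$
$E{\left(z \right)} = \left(2 + \frac{2 z}{4 + z}\right)^{2}$ ($E{\left(z \right)} = \left(2 + \frac{z + z}{4 + z}\right)^{2} = \left(2 + \frac{2 z}{4 + z}\right)^{2}$)
$E{\left(X{\left(-1,1 \right)} \right)} - \left(\left(d - 149\right) - 115\right) = \frac{16 \left(2 + 1\right)^{2}}{\left(4 + 1\right)^{2}} - \left(\left(-12 - 149\right) - 115\right) = \frac{16 \cdot 3^{2}}{25} - \left(-161 - 115\right) = 16 \cdot 9 \cdot \frac{1}{25} - -276 = \frac{144}{25} + 276 = \frac{7044}{25}$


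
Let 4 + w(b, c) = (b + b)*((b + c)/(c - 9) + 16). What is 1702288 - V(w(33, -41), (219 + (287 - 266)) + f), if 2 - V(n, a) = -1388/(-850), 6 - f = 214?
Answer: 723472244/425 ≈ 1.7023e+6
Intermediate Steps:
f = -208 (f = 6 - 1*214 = 6 - 214 = -208)
w(b, c) = -4 + 2*b*(16 + (b + c)/(-9 + c)) (w(b, c) = -4 + (b + b)*((b + c)/(c - 9) + 16) = -4 + (2*b)*((b + c)/(-9 + c) + 16) = -4 + (2*b)*(16 + (b + c)/(-9 + c)) = -4 + 2*b*(16 + (b + c)/(-9 + c)))
V(n, a) = 156/425 (V(n, a) = 2 - (-1388)/(-850) = 2 - (-1388)*(-1)/850 = 2 - 1*694/425 = 2 - 694/425 = 156/425)
1702288 - V(w(33, -41), (219 + (287 - 266)) + f) = 1702288 - 1*156/425 = 1702288 - 156/425 = 723472244/425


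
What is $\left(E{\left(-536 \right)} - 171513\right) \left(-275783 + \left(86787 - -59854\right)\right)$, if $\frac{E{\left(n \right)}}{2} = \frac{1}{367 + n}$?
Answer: $\frac{287943933866}{13} \approx 2.215 \cdot 10^{10}$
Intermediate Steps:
$E{\left(n \right)} = \frac{2}{367 + n}$
$\left(E{\left(-536 \right)} - 171513\right) \left(-275783 + \left(86787 - -59854\right)\right) = \left(\frac{2}{367 - 536} - 171513\right) \left(-275783 + \left(86787 - -59854\right)\right) = \left(\frac{2}{-169} - 171513\right) \left(-275783 + \left(86787 + 59854\right)\right) = \left(2 \left(- \frac{1}{169}\right) - 171513\right) \left(-275783 + 146641\right) = \left(- \frac{2}{169} - 171513\right) \left(-129142\right) = \left(- \frac{28985699}{169}\right) \left(-129142\right) = \frac{287943933866}{13}$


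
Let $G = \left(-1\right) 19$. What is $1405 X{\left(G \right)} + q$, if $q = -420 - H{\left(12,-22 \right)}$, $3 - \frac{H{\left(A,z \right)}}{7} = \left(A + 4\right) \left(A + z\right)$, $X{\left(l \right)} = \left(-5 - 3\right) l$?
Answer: $211999$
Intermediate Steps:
$G = -19$
$X{\left(l \right)} = - 8 l$
$H{\left(A,z \right)} = 21 - 7 \left(4 + A\right) \left(A + z\right)$ ($H{\left(A,z \right)} = 21 - 7 \left(A + 4\right) \left(A + z\right) = 21 - 7 \left(4 + A\right) \left(A + z\right)$)
$q = -1561$ ($q = -420 - \left(21 - 336 - -616 - 7 \cdot 12^{2} - 84 \left(-22\right)\right) = -420 - \left(21 - 336 + 616 - 1008 + 1848\right) = -420 - 1141 = -1561$)
$1405 X{\left(G \right)} + q = 1405 \left(\left(-8\right) \left(-19\right)\right) - 1561 = 1405 \cdot 152 - 1561 = 213560 - 1561 = 211999$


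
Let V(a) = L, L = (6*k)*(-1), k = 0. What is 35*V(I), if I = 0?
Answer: 0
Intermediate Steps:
L = 0 (L = (6*0)*(-1) = 0*(-1) = 0)
V(a) = 0
35*V(I) = 35*0 = 0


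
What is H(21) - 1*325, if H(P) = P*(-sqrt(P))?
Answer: -325 - 21*sqrt(21) ≈ -421.23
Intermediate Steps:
H(P) = -P**(3/2)
H(21) - 1*325 = -21**(3/2) - 1*325 = -21*sqrt(21) - 325 = -325 - 21*sqrt(21)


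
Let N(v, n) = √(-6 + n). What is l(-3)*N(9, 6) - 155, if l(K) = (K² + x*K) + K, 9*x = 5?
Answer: -155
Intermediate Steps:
x = 5/9 (x = (⅑)*5 = 5/9 ≈ 0.55556)
l(K) = K² + 14*K/9 (l(K) = (K² + 5*K/9) + K = K² + 14*K/9)
l(-3)*N(9, 6) - 155 = ((⅑)*(-3)*(14 + 9*(-3)))*√(-6 + 6) - 155 = ((⅑)*(-3)*(14 - 27))*√0 - 155 = ((⅑)*(-3)*(-13))*0 - 155 = (13/3)*0 - 155 = 0 - 155 = -155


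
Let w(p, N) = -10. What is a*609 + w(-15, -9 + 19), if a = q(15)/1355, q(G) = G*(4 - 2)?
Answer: 944/271 ≈ 3.4834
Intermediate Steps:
q(G) = 2*G (q(G) = G*2 = 2*G)
a = 6/271 (a = (2*15)/1355 = 30*(1/1355) = 6/271 ≈ 0.022140)
a*609 + w(-15, -9 + 19) = (6/271)*609 - 10 = 3654/271 - 10 = 944/271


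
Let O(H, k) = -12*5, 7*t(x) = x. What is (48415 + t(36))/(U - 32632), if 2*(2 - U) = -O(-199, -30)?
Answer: -338941/228620 ≈ -1.4826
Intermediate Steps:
t(x) = x/7
O(H, k) = -60
U = -28 (U = 2 - (-1)*(-60)/2 = 2 - ½*60 = 2 - 30 = -28)
(48415 + t(36))/(U - 32632) = (48415 + (⅐)*36)/(-28 - 32632) = (48415 + 36/7)/(-32660) = (338941/7)*(-1/32660) = -338941/228620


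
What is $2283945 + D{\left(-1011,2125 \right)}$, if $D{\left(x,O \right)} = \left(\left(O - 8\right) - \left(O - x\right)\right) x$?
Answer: $3314154$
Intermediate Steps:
$D{\left(x,O \right)} = x \left(-8 + x\right)$ ($D{\left(x,O \right)} = \left(\left(-8 + O\right) - \left(O - x\right)\right) x = \left(-8 + x\right) x = x \left(-8 + x\right)$)
$2283945 + D{\left(-1011,2125 \right)} = 2283945 - 1011 \left(-8 - 1011\right) = 2283945 - -1030209 = 2283945 + 1030209 = 3314154$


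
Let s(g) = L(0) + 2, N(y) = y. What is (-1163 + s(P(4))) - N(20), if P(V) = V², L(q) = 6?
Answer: -1175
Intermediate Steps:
s(g) = 8 (s(g) = 6 + 2 = 8)
(-1163 + s(P(4))) - N(20) = (-1163 + 8) - 1*20 = -1155 - 20 = -1175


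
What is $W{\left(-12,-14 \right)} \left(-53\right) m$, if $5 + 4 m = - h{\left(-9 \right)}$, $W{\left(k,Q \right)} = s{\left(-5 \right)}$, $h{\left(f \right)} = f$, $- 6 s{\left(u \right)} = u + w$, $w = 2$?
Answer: $- \frac{53}{2} \approx -26.5$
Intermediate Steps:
$s{\left(u \right)} = - \frac{1}{3} - \frac{u}{6}$ ($s{\left(u \right)} = - \frac{u + 2}{6} = - \frac{2 + u}{6} = - \frac{1}{3} - \frac{u}{6}$)
$W{\left(k,Q \right)} = \frac{1}{2}$ ($W{\left(k,Q \right)} = - \frac{1}{3} - - \frac{5}{6} = - \frac{1}{3} + \frac{5}{6} = \frac{1}{2}$)
$m = 1$ ($m = - \frac{5}{4} + \frac{\left(-1\right) \left(-9\right)}{4} = - \frac{5}{4} + \frac{1}{4} \cdot 9 = - \frac{5}{4} + \frac{9}{4} = 1$)
$W{\left(-12,-14 \right)} \left(-53\right) m = \frac{1}{2} \left(-53\right) 1 = \left(- \frac{53}{2}\right) 1 = - \frac{53}{2}$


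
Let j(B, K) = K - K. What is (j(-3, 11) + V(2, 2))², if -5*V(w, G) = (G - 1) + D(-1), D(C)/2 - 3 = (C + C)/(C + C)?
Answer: 81/25 ≈ 3.2400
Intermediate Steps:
j(B, K) = 0
D(C) = 8 (D(C) = 6 + 2*((C + C)/(C + C)) = 6 + 2*((2*C)/((2*C))) = 6 + 2*((2*C)*(1/(2*C))) = 6 + 2*1 = 6 + 2 = 8)
V(w, G) = -7/5 - G/5 (V(w, G) = -((G - 1) + 8)/5 = -((-1 + G) + 8)/5 = -(7 + G)/5 = -7/5 - G/5)
(j(-3, 11) + V(2, 2))² = (0 + (-7/5 - ⅕*2))² = (0 + (-7/5 - ⅖))² = (0 - 9/5)² = (-9/5)² = 81/25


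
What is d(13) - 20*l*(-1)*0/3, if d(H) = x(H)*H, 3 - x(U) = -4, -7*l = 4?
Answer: 91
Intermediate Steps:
l = -4/7 (l = -⅐*4 = -4/7 ≈ -0.57143)
x(U) = 7 (x(U) = 3 - 1*(-4) = 3 + 4 = 7)
d(H) = 7*H
d(13) - 20*l*(-1)*0/3 = 7*13 - 20*(-4/7*(-1))*0/3 = 91 - 80*0*(⅓)/7 = 91 - 80*0/7 = 91 - 20*0 = 91 + 0 = 91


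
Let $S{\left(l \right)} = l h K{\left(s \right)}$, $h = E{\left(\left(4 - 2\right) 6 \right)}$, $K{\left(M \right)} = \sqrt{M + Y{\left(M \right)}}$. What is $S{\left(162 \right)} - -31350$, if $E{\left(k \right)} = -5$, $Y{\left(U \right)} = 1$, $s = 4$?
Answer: $31350 - 810 \sqrt{5} \approx 29539.0$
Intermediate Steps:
$K{\left(M \right)} = \sqrt{1 + M}$ ($K{\left(M \right)} = \sqrt{M + 1} = \sqrt{1 + M}$)
$h = -5$
$S{\left(l \right)} = - 5 l \sqrt{5}$ ($S{\left(l \right)} = l \left(-5\right) \sqrt{1 + 4} = - 5 l \sqrt{5}$)
$S{\left(162 \right)} - -31350 = \left(-5\right) 162 \sqrt{5} - -31350 = - 810 \sqrt{5} + 31350 = 31350 - 810 \sqrt{5}$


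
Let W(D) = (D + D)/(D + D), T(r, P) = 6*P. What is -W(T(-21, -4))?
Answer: -1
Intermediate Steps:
W(D) = 1 (W(D) = (2*D)/((2*D)) = (2*D)*(1/(2*D)) = 1)
-W(T(-21, -4)) = -1*1 = -1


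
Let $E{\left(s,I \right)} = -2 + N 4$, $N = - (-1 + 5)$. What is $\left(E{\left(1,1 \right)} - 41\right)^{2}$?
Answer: $3481$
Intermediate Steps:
$N = -4$ ($N = \left(-1\right) 4 = -4$)
$E{\left(s,I \right)} = -18$ ($E{\left(s,I \right)} = -2 - 16 = -18$)
$\left(E{\left(1,1 \right)} - 41\right)^{2} = \left(-18 - 41\right)^{2} = \left(-59\right)^{2} = 3481$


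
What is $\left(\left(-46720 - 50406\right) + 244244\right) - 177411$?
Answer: $-30293$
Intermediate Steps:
$\left(\left(-46720 - 50406\right) + 244244\right) - 177411 = \left(-97126 + 244244\right) - 177411 = 147118 - 177411 = -30293$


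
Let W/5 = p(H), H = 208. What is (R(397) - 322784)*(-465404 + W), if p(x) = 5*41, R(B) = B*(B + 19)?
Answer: 73200990528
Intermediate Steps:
R(B) = B*(19 + B)
p(x) = 205
W = 1025 (W = 5*205 = 1025)
(R(397) - 322784)*(-465404 + W) = (397*(19 + 397) - 322784)*(-465404 + 1025) = (397*416 - 322784)*(-464379) = (165152 - 322784)*(-464379) = -157632*(-464379) = 73200990528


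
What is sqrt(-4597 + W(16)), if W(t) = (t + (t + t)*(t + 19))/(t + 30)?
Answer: I*sqrt(2418749)/23 ≈ 67.619*I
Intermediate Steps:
W(t) = (t + 2*t*(19 + t))/(30 + t) (W(t) = (t + (2*t)*(19 + t))/(30 + t) = (t + 2*t*(19 + t))/(30 + t))
sqrt(-4597 + W(16)) = sqrt(-4597 + 16*(39 + 2*16)/(30 + 16)) = sqrt(-4597 + 16*(39 + 32)/46) = sqrt(-4597 + 16*(1/46)*71) = sqrt(-4597 + 568/23) = sqrt(-105163/23) = I*sqrt(2418749)/23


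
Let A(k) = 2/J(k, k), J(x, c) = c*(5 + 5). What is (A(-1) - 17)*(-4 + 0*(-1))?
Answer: 344/5 ≈ 68.800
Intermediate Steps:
J(x, c) = 10*c (J(x, c) = c*10 = 10*c)
A(k) = 1/(5*k) (A(k) = 2/((10*k)) = 2*(1/(10*k)) = 1/(5*k))
(A(-1) - 17)*(-4 + 0*(-1)) = ((⅕)/(-1) - 17)*(-4 + 0*(-1)) = ((⅕)*(-1) - 17)*(-4 + 0) = (-⅕ - 17)*(-4) = -86/5*(-4) = 344/5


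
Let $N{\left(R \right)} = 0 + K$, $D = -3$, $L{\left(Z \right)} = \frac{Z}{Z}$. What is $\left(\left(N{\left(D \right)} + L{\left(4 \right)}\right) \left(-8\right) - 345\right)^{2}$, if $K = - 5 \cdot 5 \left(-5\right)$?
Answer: $1830609$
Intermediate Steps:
$K = 125$ ($K = \left(-5\right) \left(-25\right) = 125$)
$L{\left(Z \right)} = 1$
$N{\left(R \right)} = 125$ ($N{\left(R \right)} = 0 + 125 = 125$)
$\left(\left(N{\left(D \right)} + L{\left(4 \right)}\right) \left(-8\right) - 345\right)^{2} = \left(\left(125 + 1\right) \left(-8\right) - 345\right)^{2} = \left(126 \left(-8\right) - 345\right)^{2} = \left(-1008 - 345\right)^{2} = \left(-1353\right)^{2} = 1830609$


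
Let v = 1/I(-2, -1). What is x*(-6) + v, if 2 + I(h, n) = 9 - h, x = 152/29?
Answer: -8179/261 ≈ -31.337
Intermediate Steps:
x = 152/29 (x = 152*(1/29) = 152/29 ≈ 5.2414)
I(h, n) = 7 - h (I(h, n) = -2 + (9 - h) = 7 - h)
v = ⅑ (v = 1/(7 - 1*(-2)) = 1/(7 + 2) = 1/9 = ⅑ ≈ 0.11111)
x*(-6) + v = (152/29)*(-6) + ⅑ = -912/29 + ⅑ = -8179/261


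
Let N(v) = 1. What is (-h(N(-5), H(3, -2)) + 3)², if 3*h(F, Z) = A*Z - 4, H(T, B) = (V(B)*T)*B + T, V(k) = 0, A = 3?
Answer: 16/9 ≈ 1.7778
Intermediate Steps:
H(T, B) = T (H(T, B) = (0*T)*B + T = 0*B + T = 0 + T = T)
h(F, Z) = -4/3 + Z (h(F, Z) = (3*Z - 4)/3 = (-4 + 3*Z)/3 = -4/3 + Z)
(-h(N(-5), H(3, -2)) + 3)² = (-(-4/3 + 3) + 3)² = (-1*5/3 + 3)² = (-5/3 + 3)² = (4/3)² = 16/9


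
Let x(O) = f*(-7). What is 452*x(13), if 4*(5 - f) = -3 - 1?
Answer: -18984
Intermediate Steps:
f = 6 (f = 5 - (-3 - 1)/4 = 5 - ¼*(-4) = 5 + 1 = 6)
x(O) = -42 (x(O) = 6*(-7) = -42)
452*x(13) = 452*(-42) = -18984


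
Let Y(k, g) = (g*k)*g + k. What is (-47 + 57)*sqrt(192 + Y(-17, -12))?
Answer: 10*I*sqrt(2273) ≈ 476.76*I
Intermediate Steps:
Y(k, g) = k + k*g**2 (Y(k, g) = k*g**2 + k = k + k*g**2)
(-47 + 57)*sqrt(192 + Y(-17, -12)) = (-47 + 57)*sqrt(192 - 17*(1 + (-12)**2)) = 10*sqrt(192 - 17*(1 + 144)) = 10*sqrt(192 - 17*145) = 10*sqrt(192 - 2465) = 10*sqrt(-2273) = 10*(I*sqrt(2273)) = 10*I*sqrt(2273)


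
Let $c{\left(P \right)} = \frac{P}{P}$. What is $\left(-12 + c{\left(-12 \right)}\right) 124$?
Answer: $-1364$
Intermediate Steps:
$c{\left(P \right)} = 1$
$\left(-12 + c{\left(-12 \right)}\right) 124 = \left(-12 + 1\right) 124 = \left(-11\right) 124 = -1364$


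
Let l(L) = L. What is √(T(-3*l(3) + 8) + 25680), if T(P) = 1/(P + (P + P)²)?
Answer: √231123/3 ≈ 160.25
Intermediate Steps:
T(P) = 1/(P + 4*P²) (T(P) = 1/(P + (2*P)²) = 1/(P + 4*P²))
√(T(-3*l(3) + 8) + 25680) = √(1/((-3*3 + 8)*(1 + 4*(-3*3 + 8))) + 25680) = √(1/((-9 + 8)*(1 + 4*(-9 + 8))) + 25680) = √(1/((-1)*(1 + 4*(-1))) + 25680) = √(-1/(1 - 4) + 25680) = √(-1/(-3) + 25680) = √(-1*(-⅓) + 25680) = √(⅓ + 25680) = √(77041/3) = √231123/3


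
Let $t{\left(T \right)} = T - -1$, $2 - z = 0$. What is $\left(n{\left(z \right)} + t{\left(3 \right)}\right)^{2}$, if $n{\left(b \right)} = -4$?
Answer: $0$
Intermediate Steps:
$z = 2$ ($z = 2 - 0 = 2 + 0 = 2$)
$t{\left(T \right)} = 1 + T$ ($t{\left(T \right)} = T + 1 = 1 + T$)
$\left(n{\left(z \right)} + t{\left(3 \right)}\right)^{2} = \left(-4 + \left(1 + 3\right)\right)^{2} = \left(-4 + 4\right)^{2} = 0^{2} = 0$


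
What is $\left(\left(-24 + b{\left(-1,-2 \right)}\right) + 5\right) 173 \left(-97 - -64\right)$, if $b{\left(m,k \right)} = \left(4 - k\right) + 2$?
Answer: $62799$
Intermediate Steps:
$b{\left(m,k \right)} = 6 - k$
$\left(\left(-24 + b{\left(-1,-2 \right)}\right) + 5\right) 173 \left(-97 - -64\right) = \left(\left(-24 + \left(6 - -2\right)\right) + 5\right) 173 \left(-97 - -64\right) = \left(\left(-24 + \left(6 + 2\right)\right) + 5\right) 173 \left(-97 + 64\right) = \left(\left(-24 + 8\right) + 5\right) 173 \left(-33\right) = \left(-16 + 5\right) 173 \left(-33\right) = \left(-11\right) 173 \left(-33\right) = \left(-1903\right) \left(-33\right) = 62799$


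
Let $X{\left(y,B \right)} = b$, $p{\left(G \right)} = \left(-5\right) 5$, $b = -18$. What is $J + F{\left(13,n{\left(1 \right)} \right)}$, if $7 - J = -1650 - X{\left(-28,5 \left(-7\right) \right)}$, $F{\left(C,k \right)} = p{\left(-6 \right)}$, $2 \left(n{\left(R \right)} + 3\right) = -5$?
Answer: $1614$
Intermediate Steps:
$p{\left(G \right)} = -25$
$n{\left(R \right)} = - \frac{11}{2}$ ($n{\left(R \right)} = -3 + \frac{1}{2} \left(-5\right) = -3 - \frac{5}{2} = - \frac{11}{2}$)
$F{\left(C,k \right)} = -25$
$X{\left(y,B \right)} = -18$
$J = 1639$ ($J = 7 - \left(-1650 - -18\right) = 7 - \left(-1650 + 18\right) = 7 - -1632 = 7 + 1632 = 1639$)
$J + F{\left(13,n{\left(1 \right)} \right)} = 1639 - 25 = 1614$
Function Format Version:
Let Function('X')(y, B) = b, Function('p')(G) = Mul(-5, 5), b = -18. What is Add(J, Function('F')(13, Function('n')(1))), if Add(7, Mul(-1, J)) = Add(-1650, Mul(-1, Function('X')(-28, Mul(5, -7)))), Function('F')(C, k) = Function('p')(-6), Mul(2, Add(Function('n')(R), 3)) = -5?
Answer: 1614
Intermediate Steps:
Function('p')(G) = -25
Function('n')(R) = Rational(-11, 2) (Function('n')(R) = Add(-3, Mul(Rational(1, 2), -5)) = Add(-3, Rational(-5, 2)) = Rational(-11, 2))
Function('F')(C, k) = -25
Function('X')(y, B) = -18
J = 1639 (J = Add(7, Mul(-1, Add(-1650, Mul(-1, -18)))) = Add(7, Mul(-1, Add(-1650, 18))) = Add(7, Mul(-1, -1632)) = Add(7, 1632) = 1639)
Add(J, Function('F')(13, Function('n')(1))) = Add(1639, -25) = 1614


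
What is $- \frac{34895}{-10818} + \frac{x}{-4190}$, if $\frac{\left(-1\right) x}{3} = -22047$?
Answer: $- \frac{142325822}{11331855} \approx -12.56$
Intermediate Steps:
$x = 66141$ ($x = \left(-3\right) \left(-22047\right) = 66141$)
$- \frac{34895}{-10818} + \frac{x}{-4190} = - \frac{34895}{-10818} + \frac{66141}{-4190} = \left(-34895\right) \left(- \frac{1}{10818}\right) + 66141 \left(- \frac{1}{4190}\right) = \frac{34895}{10818} - \frac{66141}{4190} = - \frac{142325822}{11331855}$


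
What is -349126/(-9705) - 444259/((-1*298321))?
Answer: 108463151041/2895205305 ≈ 37.463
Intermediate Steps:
-349126/(-9705) - 444259/((-1*298321)) = -349126*(-1/9705) - 444259/(-298321) = 349126/9705 - 444259*(-1/298321) = 349126/9705 + 444259/298321 = 108463151041/2895205305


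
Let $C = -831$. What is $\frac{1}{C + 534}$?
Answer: $- \frac{1}{297} \approx -0.003367$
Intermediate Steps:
$\frac{1}{C + 534} = \frac{1}{-831 + 534} = \frac{1}{-297} = - \frac{1}{297}$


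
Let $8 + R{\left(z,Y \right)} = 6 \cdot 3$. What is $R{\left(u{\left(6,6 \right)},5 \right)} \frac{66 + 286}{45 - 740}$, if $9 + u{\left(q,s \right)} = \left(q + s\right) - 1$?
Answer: $- \frac{704}{139} \approx -5.0648$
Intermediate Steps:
$u{\left(q,s \right)} = -10 + q + s$ ($u{\left(q,s \right)} = -9 - \left(1 - q - s\right) = -9 + \left(-1 + q + s\right) = -10 + q + s$)
$R{\left(z,Y \right)} = 10$ ($R{\left(z,Y \right)} = -8 + 6 \cdot 3 = -8 + 18 = 10$)
$R{\left(u{\left(6,6 \right)},5 \right)} \frac{66 + 286}{45 - 740} = 10 \frac{66 + 286}{45 - 740} = 10 \frac{352}{-695} = 10 \cdot 352 \left(- \frac{1}{695}\right) = 10 \left(- \frac{352}{695}\right) = - \frac{704}{139}$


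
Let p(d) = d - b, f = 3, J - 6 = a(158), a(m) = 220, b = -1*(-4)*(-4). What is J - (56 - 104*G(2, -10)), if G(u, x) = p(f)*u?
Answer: 4122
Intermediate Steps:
b = -16 (b = 4*(-4) = -16)
J = 226 (J = 6 + 220 = 226)
p(d) = 16 + d (p(d) = d - 1*(-16) = d + 16 = 16 + d)
G(u, x) = 19*u (G(u, x) = (16 + 3)*u = 19*u)
J - (56 - 104*G(2, -10)) = 226 - (56 - 1976*2) = 226 - (56 - 104*38) = 226 - (56 - 3952) = 226 - 1*(-3896) = 226 + 3896 = 4122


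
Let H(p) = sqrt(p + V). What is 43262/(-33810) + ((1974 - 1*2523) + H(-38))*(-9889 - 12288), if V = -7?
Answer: 205821277934/16905 - 66531*I*sqrt(5) ≈ 1.2175e+7 - 1.4877e+5*I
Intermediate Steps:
H(p) = sqrt(-7 + p) (H(p) = sqrt(p - 7) = sqrt(-7 + p))
43262/(-33810) + ((1974 - 1*2523) + H(-38))*(-9889 - 12288) = 43262/(-33810) + ((1974 - 1*2523) + sqrt(-7 - 38))*(-9889 - 12288) = 43262*(-1/33810) + ((1974 - 2523) + sqrt(-45))*(-22177) = -21631/16905 + (-549 + 3*I*sqrt(5))*(-22177) = -21631/16905 + (12175173 - 66531*I*sqrt(5)) = 205821277934/16905 - 66531*I*sqrt(5)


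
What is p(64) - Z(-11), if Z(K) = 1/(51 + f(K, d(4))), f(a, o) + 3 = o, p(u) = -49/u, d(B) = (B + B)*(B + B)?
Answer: -347/448 ≈ -0.77455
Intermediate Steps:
d(B) = 4*B² (d(B) = (2*B)*(2*B) = 4*B²)
f(a, o) = -3 + o
Z(K) = 1/112 (Z(K) = 1/(51 + (-3 + 4*4²)) = 1/(51 + (-3 + 4*16)) = 1/(51 + (-3 + 64)) = 1/(51 + 61) = 1/112)
p(64) - Z(-11) = -49/64 - 1*1/112 = -49*1/64 - 1/112 = -49/64 - 1/112 = -347/448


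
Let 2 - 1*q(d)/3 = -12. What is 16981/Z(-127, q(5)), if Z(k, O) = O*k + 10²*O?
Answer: -16981/1134 ≈ -14.974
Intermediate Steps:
q(d) = 42 (q(d) = 6 - 3*(-12) = 6 + 36 = 42)
Z(k, O) = 100*O + O*k (Z(k, O) = O*k + 100*O = 100*O + O*k)
16981/Z(-127, q(5)) = 16981/((42*(100 - 127))) = 16981/((42*(-27))) = 16981/(-1134) = 16981*(-1/1134) = -16981/1134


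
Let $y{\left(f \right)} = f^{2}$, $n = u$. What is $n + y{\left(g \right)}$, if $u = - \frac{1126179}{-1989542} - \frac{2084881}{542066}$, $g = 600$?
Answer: $\frac{97060792265737828}{269615768443} \approx 3.6 \cdot 10^{5}$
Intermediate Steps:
$u = - \frac{884373742172}{269615768443}$ ($u = \left(-1126179\right) \left(- \frac{1}{1989542}\right) - \frac{2084881}{542066} = \frac{1126179}{1989542} - \frac{2084881}{542066} = - \frac{884373742172}{269615768443} \approx -3.2801$)
$n = - \frac{884373742172}{269615768443} \approx -3.2801$
$n + y{\left(g \right)} = - \frac{884373742172}{269615768443} + 600^{2} = - \frac{884373742172}{269615768443} + 360000 = \frac{97060792265737828}{269615768443}$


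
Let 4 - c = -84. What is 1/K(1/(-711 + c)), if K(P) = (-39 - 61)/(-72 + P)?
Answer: 44857/62300 ≈ 0.72002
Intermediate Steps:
c = 88 (c = 4 - 1*(-84) = 4 + 84 = 88)
K(P) = -100/(-72 + P)
1/K(1/(-711 + c)) = 1/(-100/(-72 + 1/(-711 + 88))) = 1/(-100/(-72 + 1/(-623))) = 1/(-100/(-72 - 1/623)) = 1/(-100/(-44857/623)) = 1/(-100*(-623/44857)) = 1/(62300/44857) = 44857/62300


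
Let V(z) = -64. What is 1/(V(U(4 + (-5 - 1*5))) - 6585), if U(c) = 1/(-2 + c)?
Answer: -1/6649 ≈ -0.00015040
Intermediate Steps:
1/(V(U(4 + (-5 - 1*5))) - 6585) = 1/(-64 - 6585) = 1/(-6649) = -1/6649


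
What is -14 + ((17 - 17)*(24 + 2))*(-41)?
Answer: -14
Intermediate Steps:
-14 + ((17 - 17)*(24 + 2))*(-41) = -14 + (0*26)*(-41) = -14 + 0*(-41) = -14 + 0 = -14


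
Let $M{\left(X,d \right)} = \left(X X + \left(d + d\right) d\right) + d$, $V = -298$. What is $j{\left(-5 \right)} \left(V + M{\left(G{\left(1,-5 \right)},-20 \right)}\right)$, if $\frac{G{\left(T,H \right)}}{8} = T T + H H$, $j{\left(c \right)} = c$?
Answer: $-218730$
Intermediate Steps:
$G{\left(T,H \right)} = 8 H^{2} + 8 T^{2}$ ($G{\left(T,H \right)} = 8 \left(T T + H H\right) = 8 \left(T^{2} + H^{2}\right) = 8 \left(H^{2} + T^{2}\right) = 8 H^{2} + 8 T^{2}$)
$M{\left(X,d \right)} = d + X^{2} + 2 d^{2}$ ($M{\left(X,d \right)} = \left(X^{2} + 2 d d\right) + d = \left(X^{2} + 2 d^{2}\right) + d = d + X^{2} + 2 d^{2}$)
$j{\left(-5 \right)} \left(V + M{\left(G{\left(1,-5 \right)},-20 \right)}\right) = - 5 \left(-298 + \left(-20 + \left(8 \left(-5\right)^{2} + 8 \cdot 1^{2}\right)^{2} + 2 \left(-20\right)^{2}\right)\right) = - 5 \left(-298 + \left(-20 + \left(8 \cdot 25 + 8 \cdot 1\right)^{2} + 2 \cdot 400\right)\right) = - 5 \left(-298 + \left(-20 + \left(200 + 8\right)^{2} + 800\right)\right) = - 5 \left(-298 + \left(-20 + 208^{2} + 800\right)\right) = - 5 \left(-298 + \left(-20 + 43264 + 800\right)\right) = - 5 \left(-298 + 44044\right) = \left(-5\right) 43746 = -218730$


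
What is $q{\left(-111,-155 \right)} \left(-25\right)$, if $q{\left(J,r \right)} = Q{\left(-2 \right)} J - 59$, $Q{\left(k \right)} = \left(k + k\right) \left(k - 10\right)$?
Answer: $134675$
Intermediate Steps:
$Q{\left(k \right)} = 2 k \left(-10 + k\right)$
$q{\left(J,r \right)} = -59 + 48 J$ ($q{\left(J,r \right)} = 2 \left(-2\right) \left(-10 - 2\right) J - 59 = 2 \left(-2\right) \left(-12\right) J - 59 = 48 J - 59 = -59 + 48 J$)
$q{\left(-111,-155 \right)} \left(-25\right) = \left(-59 + 48 \left(-111\right)\right) \left(-25\right) = \left(-59 - 5328\right) \left(-25\right) = \left(-5387\right) \left(-25\right) = 134675$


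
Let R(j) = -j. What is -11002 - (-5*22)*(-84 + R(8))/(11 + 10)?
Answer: -241162/21 ≈ -11484.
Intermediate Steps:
-11002 - (-5*22)*(-84 + R(8))/(11 + 10) = -11002 - (-5*22)*(-84 - 1*8)/(11 + 10) = -11002 - (-110)*(-84 - 8)/21 = -11002 - (-110)*(-92*1/21) = -11002 - (-110)*(-92)/21 = -11002 - 1*10120/21 = -11002 - 10120/21 = -241162/21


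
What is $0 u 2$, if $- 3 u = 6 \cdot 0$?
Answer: $0$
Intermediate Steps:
$u = 0$ ($u = - \frac{6 \cdot 0}{3} = \left(- \frac{1}{3}\right) 0 = 0$)
$0 u 2 = 0 \cdot 0 \cdot 2 = 0 \cdot 2 = 0$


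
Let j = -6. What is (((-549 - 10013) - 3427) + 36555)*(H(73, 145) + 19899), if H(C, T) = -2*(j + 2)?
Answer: 449221362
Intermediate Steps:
H(C, T) = 8 (H(C, T) = -2*(-6 + 2) = -2*(-4) = 8)
(((-549 - 10013) - 3427) + 36555)*(H(73, 145) + 19899) = (((-549 - 10013) - 3427) + 36555)*(8 + 19899) = ((-10562 - 3427) + 36555)*19907 = (-13989 + 36555)*19907 = 22566*19907 = 449221362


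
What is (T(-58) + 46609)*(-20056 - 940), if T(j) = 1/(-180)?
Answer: -44037110131/45 ≈ -9.7860e+8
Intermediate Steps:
T(j) = -1/180
(T(-58) + 46609)*(-20056 - 940) = (-1/180 + 46609)*(-20056 - 940) = (8389619/180)*(-20996) = -44037110131/45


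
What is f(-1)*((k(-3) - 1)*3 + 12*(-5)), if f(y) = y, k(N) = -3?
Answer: 72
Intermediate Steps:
f(-1)*((k(-3) - 1)*3 + 12*(-5)) = -((-3 - 1)*3 + 12*(-5)) = -(-4*3 - 60) = -(-12 - 60) = -1*(-72) = 72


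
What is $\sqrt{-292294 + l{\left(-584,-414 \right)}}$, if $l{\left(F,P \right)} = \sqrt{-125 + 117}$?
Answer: $\sqrt{-292294 + 2 i \sqrt{2}} \approx 0.003 + 540.64 i$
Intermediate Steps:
$l{\left(F,P \right)} = 2 i \sqrt{2}$ ($l{\left(F,P \right)} = \sqrt{-8} = 2 i \sqrt{2}$)
$\sqrt{-292294 + l{\left(-584,-414 \right)}} = \sqrt{-292294 + 2 i \sqrt{2}}$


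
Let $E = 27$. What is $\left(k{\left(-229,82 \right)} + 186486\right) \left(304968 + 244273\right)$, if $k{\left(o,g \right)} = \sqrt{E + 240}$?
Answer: $102425757126 + 549241 \sqrt{267} \approx 1.0243 \cdot 10^{11}$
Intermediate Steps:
$k{\left(o,g \right)} = \sqrt{267}$ ($k{\left(o,g \right)} = \sqrt{27 + 240} = \sqrt{267}$)
$\left(k{\left(-229,82 \right)} + 186486\right) \left(304968 + 244273\right) = \left(\sqrt{267} + 186486\right) \left(304968 + 244273\right) = \left(186486 + \sqrt{267}\right) 549241 = 102425757126 + 549241 \sqrt{267}$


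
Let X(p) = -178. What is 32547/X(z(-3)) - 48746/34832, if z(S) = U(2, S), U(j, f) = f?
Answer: -285588473/1550024 ≈ -184.25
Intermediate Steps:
z(S) = S
32547/X(z(-3)) - 48746/34832 = 32547/(-178) - 48746/34832 = 32547*(-1/178) - 48746*1/34832 = -32547/178 - 24373/17416 = -285588473/1550024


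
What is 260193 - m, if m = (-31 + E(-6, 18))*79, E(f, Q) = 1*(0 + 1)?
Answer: 262563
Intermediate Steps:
E(f, Q) = 1 (E(f, Q) = 1*1 = 1)
m = -2370 (m = (-31 + 1)*79 = -30*79 = -2370)
260193 - m = 260193 - 1*(-2370) = 260193 + 2370 = 262563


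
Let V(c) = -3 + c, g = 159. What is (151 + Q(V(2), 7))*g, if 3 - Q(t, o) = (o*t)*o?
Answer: 32277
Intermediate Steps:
Q(t, o) = 3 - t*o² (Q(t, o) = 3 - o*t*o = 3 - t*o²)
(151 + Q(V(2), 7))*g = (151 + (3 - 1*(-3 + 2)*7²))*159 = (151 + (3 - 1*(-1)*49))*159 = (151 + (3 + 49))*159 = (151 + 52)*159 = 203*159 = 32277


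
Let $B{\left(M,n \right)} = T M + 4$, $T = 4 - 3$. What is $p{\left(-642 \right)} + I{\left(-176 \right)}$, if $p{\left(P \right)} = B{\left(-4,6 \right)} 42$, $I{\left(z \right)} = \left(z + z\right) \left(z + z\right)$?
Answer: $123904$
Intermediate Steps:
$T = 1$ ($T = 4 - 3 = 1$)
$B{\left(M,n \right)} = 4 + M$ ($B{\left(M,n \right)} = 1 M + 4 = M + 4 = 4 + M$)
$I{\left(z \right)} = 4 z^{2}$ ($I{\left(z \right)} = 2 z 2 z = 4 z^{2}$)
$p{\left(P \right)} = 0$ ($p{\left(P \right)} = \left(4 - 4\right) 42 = 0 \cdot 42 = 0$)
$p{\left(-642 \right)} + I{\left(-176 \right)} = 0 + 4 \left(-176\right)^{2} = 0 + 4 \cdot 30976 = 0 + 123904 = 123904$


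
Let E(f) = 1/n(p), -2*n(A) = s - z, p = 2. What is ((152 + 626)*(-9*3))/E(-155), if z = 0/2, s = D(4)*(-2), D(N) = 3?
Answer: -63018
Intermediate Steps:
s = -6 (s = 3*(-2) = -6)
z = 0 (z = 0*(½) = 0)
n(A) = 3 (n(A) = -(-6 - 1*0)/2 = -(-6 + 0)/2 = -½*(-6) = 3)
E(f) = ⅓ (E(f) = 1/3 = ⅓)
((152 + 626)*(-9*3))/E(-155) = ((152 + 626)*(-9*3))/(⅓) = (778*(-27))*3 = -21006*3 = -63018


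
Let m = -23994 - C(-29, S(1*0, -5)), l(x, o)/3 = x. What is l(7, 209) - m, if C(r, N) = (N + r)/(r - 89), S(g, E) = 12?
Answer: 2833787/118 ≈ 24015.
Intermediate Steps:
l(x, o) = 3*x
C(r, N) = (N + r)/(-89 + r)
m = -2831309/118 (m = -23994 - (12 - 29)/(-89 - 29) = -23994 - (-17)/(-118) = -23994 - (-1)*(-17)/118 = -23994 - 1*17/118 = -23994 - 17/118 = -2831309/118 ≈ -23994.)
l(7, 209) - m = 3*7 - 1*(-2831309/118) = 21 + 2831309/118 = 2833787/118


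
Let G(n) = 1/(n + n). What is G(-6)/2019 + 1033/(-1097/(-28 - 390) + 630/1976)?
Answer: 271999098845/774981036 ≈ 350.98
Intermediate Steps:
G(n) = 1/(2*n)
G(-6)/2019 + 1033/(-1097/(-28 - 390) + 630/1976) = ((1/2)/(-6))/2019 + 1033/(-1097/(-28 - 390) + 630/1976) = ((1/2)*(-1/6))*(1/2019) + 1033/(-1097/(-418) + 630*(1/1976)) = -1/12*1/2019 + 1033/(-1097*(-1/418) + 315/988) = -1/24228 + 1033/(1097/418 + 315/988) = -1/24228 + 1033/(31987/10868) = -1/24228 + 1033*(10868/31987) = -1/24228 + 11226644/31987 = 271999098845/774981036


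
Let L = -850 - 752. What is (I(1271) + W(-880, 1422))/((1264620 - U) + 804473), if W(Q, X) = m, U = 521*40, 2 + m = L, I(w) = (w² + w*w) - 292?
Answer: 3228986/2048253 ≈ 1.5765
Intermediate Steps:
L = -1602
I(w) = -292 + 2*w² (I(w) = (w² + w²) - 292 = 2*w² - 292 = -292 + 2*w²)
m = -1604 (m = -2 - 1602 = -1604)
U = 20840
W(Q, X) = -1604
(I(1271) + W(-880, 1422))/((1264620 - U) + 804473) = ((-292 + 2*1271²) - 1604)/((1264620 - 1*20840) + 804473) = ((-292 + 2*1615441) - 1604)/((1264620 - 20840) + 804473) = ((-292 + 3230882) - 1604)/(1243780 + 804473) = (3230590 - 1604)/2048253 = 3228986*(1/2048253) = 3228986/2048253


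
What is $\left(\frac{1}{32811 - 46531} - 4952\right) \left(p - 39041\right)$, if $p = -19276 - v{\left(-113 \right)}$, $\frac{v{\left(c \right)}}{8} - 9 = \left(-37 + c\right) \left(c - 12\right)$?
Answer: $\frac{14158248948549}{13720} \approx 1.0319 \cdot 10^{9}$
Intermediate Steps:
$v{\left(c \right)} = 72 + 8 \left(-37 + c\right) \left(-12 + c\right)$ ($v{\left(c \right)} = 72 + 8 \left(-37 + c\right) \left(c - 12\right) = 72 + 8 \left(-37 + c\right) \left(-12 + c\right)$)
$p = -169348$ ($p = -19276 - \left(3624 - -44296 + 8 \left(-113\right)^{2}\right) = -19276 - \left(3624 + 44296 + 8 \cdot 12769\right) = -19276 - \left(3624 + 44296 + 102152\right) = -19276 - 150072 = -169348$)
$\left(\frac{1}{32811 - 46531} - 4952\right) \left(p - 39041\right) = \left(\frac{1}{32811 - 46531} - 4952\right) \left(-169348 - 39041\right) = \left(\frac{1}{-13720} - 4952\right) \left(-208389\right) = \left(- \frac{1}{13720} - 4952\right) \left(-208389\right) = \left(- \frac{67941441}{13720}\right) \left(-208389\right) = \frac{14158248948549}{13720}$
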